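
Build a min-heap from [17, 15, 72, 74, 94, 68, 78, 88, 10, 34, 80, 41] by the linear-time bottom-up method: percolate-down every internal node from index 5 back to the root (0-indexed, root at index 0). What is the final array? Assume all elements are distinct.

[10, 15, 41, 17, 34, 68, 78, 88, 74, 94, 80, 72]

sift down from index 5:
  68 vs only child 41 at index 11, swap → [17, 15, 72, 74, 94, 41, 78, 88, 10, 34, 80, 68]
sift down from index 4:
  94 vs smaller child 34 at index 9, swap → [17, 15, 72, 74, 34, 41, 78, 88, 10, 94, 80, 68]
sift down from index 3:
  74 vs smaller child 10 at index 8, swap → [17, 15, 72, 10, 34, 41, 78, 88, 74, 94, 80, 68]
sift down from index 2:
  72 vs smaller child 41 at index 5, swap → [17, 15, 41, 10, 34, 72, 78, 88, 74, 94, 80, 68]
  72 vs only child 68 at index 11, swap → [17, 15, 41, 10, 34, 68, 78, 88, 74, 94, 80, 72]
sift down from index 1:
  15 vs smaller child 10 at index 3, swap → [17, 10, 41, 15, 34, 68, 78, 88, 74, 94, 80, 72]
sift down from index 0:
  17 vs smaller child 10 at index 1, swap → [10, 17, 41, 15, 34, 68, 78, 88, 74, 94, 80, 72]
  17 vs smaller child 15 at index 3, swap → [10, 15, 41, 17, 34, 68, 78, 88, 74, 94, 80, 72]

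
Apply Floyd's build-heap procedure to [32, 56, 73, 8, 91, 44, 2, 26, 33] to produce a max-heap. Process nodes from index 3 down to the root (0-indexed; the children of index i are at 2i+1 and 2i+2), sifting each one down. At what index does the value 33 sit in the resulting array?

sift down from index 3:
  8 vs larger child 33 at index 8, swap → [32, 56, 73, 33, 91, 44, 2, 26, 8]
sift down from index 2: already satisfies heap property
sift down from index 1:
  56 vs larger child 91 at index 4, swap → [32, 91, 73, 33, 56, 44, 2, 26, 8]
sift down from index 0:
  32 vs larger child 91 at index 1, swap → [91, 32, 73, 33, 56, 44, 2, 26, 8]
  32 vs larger child 56 at index 4, swap → [91, 56, 73, 33, 32, 44, 2, 26, 8]
resulting array: [91, 56, 73, 33, 32, 44, 2, 26, 8]

3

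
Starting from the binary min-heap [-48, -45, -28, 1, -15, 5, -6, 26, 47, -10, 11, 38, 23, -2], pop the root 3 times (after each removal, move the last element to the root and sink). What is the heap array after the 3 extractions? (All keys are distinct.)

extract-min #1 returns -48:
  remove root -48; move last element -2 to root → [-2, -45, -28, 1, -15, 5, -6, 26, 47, -10, 11, 38, 23]
  -2 vs smaller child -45 at index 1, swap → [-45, -2, -28, 1, -15, 5, -6, 26, 47, -10, 11, 38, 23]
  -2 vs smaller child -15 at index 4, swap → [-45, -15, -28, 1, -2, 5, -6, 26, 47, -10, 11, 38, 23]
  -2 vs smaller child -10 at index 9, swap → [-45, -15, -28, 1, -10, 5, -6, 26, 47, -2, 11, 38, 23]
extract-min #2 returns -45:
  remove root -45; move last element 23 to root → [23, -15, -28, 1, -10, 5, -6, 26, 47, -2, 11, 38]
  23 vs smaller child -28 at index 2, swap → [-28, -15, 23, 1, -10, 5, -6, 26, 47, -2, 11, 38]
  23 vs smaller child -6 at index 6, swap → [-28, -15, -6, 1, -10, 5, 23, 26, 47, -2, 11, 38]
extract-min #3 returns -28:
  remove root -28; move last element 38 to root → [38, -15, -6, 1, -10, 5, 23, 26, 47, -2, 11]
  38 vs smaller child -15 at index 1, swap → [-15, 38, -6, 1, -10, 5, 23, 26, 47, -2, 11]
  38 vs smaller child -10 at index 4, swap → [-15, -10, -6, 1, 38, 5, 23, 26, 47, -2, 11]
  38 vs smaller child -2 at index 9, swap → [-15, -10, -6, 1, -2, 5, 23, 26, 47, 38, 11]

[-15, -10, -6, 1, -2, 5, 23, 26, 47, 38, 11]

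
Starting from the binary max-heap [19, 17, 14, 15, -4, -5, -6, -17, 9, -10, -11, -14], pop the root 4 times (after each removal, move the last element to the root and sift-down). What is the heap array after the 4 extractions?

[9, -4, -5, -11, -14, -10, -6, -17]

extract-max #1 returns 19:
  remove root 19; move last element -14 to root → [-14, 17, 14, 15, -4, -5, -6, -17, 9, -10, -11]
  -14 vs larger child 17 at index 1, swap → [17, -14, 14, 15, -4, -5, -6, -17, 9, -10, -11]
  -14 vs larger child 15 at index 3, swap → [17, 15, 14, -14, -4, -5, -6, -17, 9, -10, -11]
  -14 vs larger child 9 at index 8, swap → [17, 15, 14, 9, -4, -5, -6, -17, -14, -10, -11]
extract-max #2 returns 17:
  remove root 17; move last element -11 to root → [-11, 15, 14, 9, -4, -5, -6, -17, -14, -10]
  -11 vs larger child 15 at index 1, swap → [15, -11, 14, 9, -4, -5, -6, -17, -14, -10]
  -11 vs larger child 9 at index 3, swap → [15, 9, 14, -11, -4, -5, -6, -17, -14, -10]
extract-max #3 returns 15:
  remove root 15; move last element -10 to root → [-10, 9, 14, -11, -4, -5, -6, -17, -14]
  -10 vs larger child 14 at index 2, swap → [14, 9, -10, -11, -4, -5, -6, -17, -14]
  -10 vs larger child -5 at index 5, swap → [14, 9, -5, -11, -4, -10, -6, -17, -14]
extract-max #4 returns 14:
  remove root 14; move last element -14 to root → [-14, 9, -5, -11, -4, -10, -6, -17]
  -14 vs larger child 9 at index 1, swap → [9, -14, -5, -11, -4, -10, -6, -17]
  -14 vs larger child -4 at index 4, swap → [9, -4, -5, -11, -14, -10, -6, -17]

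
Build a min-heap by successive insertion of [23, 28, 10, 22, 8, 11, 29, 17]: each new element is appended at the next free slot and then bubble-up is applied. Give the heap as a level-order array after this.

[8, 10, 11, 17, 22, 23, 29, 28]

Insert 23:
  append 23 at index 0 → [23] (no swap needed)
Insert 28:
  append 28 at index 1 → [23, 28] (no swap needed)
Insert 10:
  append 10 at index 2 → [23, 28, 10]
  10 < parent 23 at index 0, swap → [10, 28, 23]
Insert 22:
  append 22 at index 3 → [10, 28, 23, 22]
  22 < parent 28 at index 1, swap → [10, 22, 23, 28]
Insert 8:
  append 8 at index 4 → [10, 22, 23, 28, 8]
  8 < parent 22 at index 1, swap → [10, 8, 23, 28, 22]
  8 < parent 10 at index 0, swap → [8, 10, 23, 28, 22]
Insert 11:
  append 11 at index 5 → [8, 10, 23, 28, 22, 11]
  11 < parent 23 at index 2, swap → [8, 10, 11, 28, 22, 23]
Insert 29:
  append 29 at index 6 → [8, 10, 11, 28, 22, 23, 29] (no swap needed)
Insert 17:
  append 17 at index 7 → [8, 10, 11, 28, 22, 23, 29, 17]
  17 < parent 28 at index 3, swap → [8, 10, 11, 17, 22, 23, 29, 28]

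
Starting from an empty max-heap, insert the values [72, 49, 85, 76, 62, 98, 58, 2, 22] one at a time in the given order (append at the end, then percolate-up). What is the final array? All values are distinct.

[98, 76, 85, 49, 62, 72, 58, 2, 22]

Insert 72:
  append 72 at index 0 → [72] (no swap needed)
Insert 49:
  append 49 at index 1 → [72, 49] (no swap needed)
Insert 85:
  append 85 at index 2 → [72, 49, 85]
  85 > parent 72 at index 0, swap → [85, 49, 72]
Insert 76:
  append 76 at index 3 → [85, 49, 72, 76]
  76 > parent 49 at index 1, swap → [85, 76, 72, 49]
Insert 62:
  append 62 at index 4 → [85, 76, 72, 49, 62] (no swap needed)
Insert 98:
  append 98 at index 5 → [85, 76, 72, 49, 62, 98]
  98 > parent 72 at index 2, swap → [85, 76, 98, 49, 62, 72]
  98 > parent 85 at index 0, swap → [98, 76, 85, 49, 62, 72]
Insert 58:
  append 58 at index 6 → [98, 76, 85, 49, 62, 72, 58] (no swap needed)
Insert 2:
  append 2 at index 7 → [98, 76, 85, 49, 62, 72, 58, 2] (no swap needed)
Insert 22:
  append 22 at index 8 → [98, 76, 85, 49, 62, 72, 58, 2, 22] (no swap needed)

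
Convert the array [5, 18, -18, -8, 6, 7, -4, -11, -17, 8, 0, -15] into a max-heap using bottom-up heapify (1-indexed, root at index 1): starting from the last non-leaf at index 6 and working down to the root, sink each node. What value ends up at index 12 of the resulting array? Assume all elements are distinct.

-18

sift down from index 6: already satisfies heap property
sift down from index 5:
  6 vs larger child 8 at index 10, swap → [5, 18, -18, -8, 8, 7, -4, -11, -17, 6, 0, -15]
sift down from index 4: already satisfies heap property
sift down from index 3:
  -18 vs larger child 7 at index 6, swap → [5, 18, 7, -8, 8, -18, -4, -11, -17, 6, 0, -15]
  -18 vs only child -15 at index 12, swap → [5, 18, 7, -8, 8, -15, -4, -11, -17, 6, 0, -18]
sift down from index 2: already satisfies heap property
sift down from index 1:
  5 vs larger child 18 at index 2, swap → [18, 5, 7, -8, 8, -15, -4, -11, -17, 6, 0, -18]
  5 vs larger child 8 at index 5, swap → [18, 8, 7, -8, 5, -15, -4, -11, -17, 6, 0, -18]
  5 vs larger child 6 at index 10, swap → [18, 8, 7, -8, 6, -15, -4, -11, -17, 5, 0, -18]
resulting array: [18, 8, 7, -8, 6, -15, -4, -11, -17, 5, 0, -18]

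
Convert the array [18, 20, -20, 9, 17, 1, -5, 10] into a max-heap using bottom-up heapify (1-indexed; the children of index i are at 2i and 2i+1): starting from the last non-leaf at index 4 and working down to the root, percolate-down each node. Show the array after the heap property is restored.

[20, 18, 1, 10, 17, -20, -5, 9]

sift down from index 4:
  9 vs only child 10 at index 8, swap → [18, 20, -20, 10, 17, 1, -5, 9]
sift down from index 3:
  -20 vs larger child 1 at index 6, swap → [18, 20, 1, 10, 17, -20, -5, 9]
sift down from index 2: already satisfies heap property
sift down from index 1:
  18 vs larger child 20 at index 2, swap → [20, 18, 1, 10, 17, -20, -5, 9]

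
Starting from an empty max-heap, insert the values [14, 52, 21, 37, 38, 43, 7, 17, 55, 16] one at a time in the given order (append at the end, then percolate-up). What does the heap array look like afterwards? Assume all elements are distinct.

Insert 14:
  append 14 at index 0 → [14] (no swap needed)
Insert 52:
  append 52 at index 1 → [14, 52]
  52 > parent 14 at index 0, swap → [52, 14]
Insert 21:
  append 21 at index 2 → [52, 14, 21] (no swap needed)
Insert 37:
  append 37 at index 3 → [52, 14, 21, 37]
  37 > parent 14 at index 1, swap → [52, 37, 21, 14]
Insert 38:
  append 38 at index 4 → [52, 37, 21, 14, 38]
  38 > parent 37 at index 1, swap → [52, 38, 21, 14, 37]
Insert 43:
  append 43 at index 5 → [52, 38, 21, 14, 37, 43]
  43 > parent 21 at index 2, swap → [52, 38, 43, 14, 37, 21]
Insert 7:
  append 7 at index 6 → [52, 38, 43, 14, 37, 21, 7] (no swap needed)
Insert 17:
  append 17 at index 7 → [52, 38, 43, 14, 37, 21, 7, 17]
  17 > parent 14 at index 3, swap → [52, 38, 43, 17, 37, 21, 7, 14]
Insert 55:
  append 55 at index 8 → [52, 38, 43, 17, 37, 21, 7, 14, 55]
  55 > parent 17 at index 3, swap → [52, 38, 43, 55, 37, 21, 7, 14, 17]
  55 > parent 38 at index 1, swap → [52, 55, 43, 38, 37, 21, 7, 14, 17]
  55 > parent 52 at index 0, swap → [55, 52, 43, 38, 37, 21, 7, 14, 17]
Insert 16:
  append 16 at index 9 → [55, 52, 43, 38, 37, 21, 7, 14, 17, 16] (no swap needed)

[55, 52, 43, 38, 37, 21, 7, 14, 17, 16]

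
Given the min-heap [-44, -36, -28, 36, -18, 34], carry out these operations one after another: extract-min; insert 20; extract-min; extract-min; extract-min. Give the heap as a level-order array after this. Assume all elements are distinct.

[20, 34, 36]

extract-min → returns -44:
  remove root -44; move last element 34 to root → [34, -36, -28, 36, -18]
  34 vs smaller child -36 at index 1, swap → [-36, 34, -28, 36, -18]
  34 vs smaller child -18 at index 4, swap → [-36, -18, -28, 36, 34]
insert 20:
  append 20 at index 5 → [-36, -18, -28, 36, 34, 20] (no swap needed)
extract-min → returns -36:
  remove root -36; move last element 20 to root → [20, -18, -28, 36, 34]
  20 vs smaller child -28 at index 2, swap → [-28, -18, 20, 36, 34]
extract-min → returns -28:
  remove root -28; move last element 34 to root → [34, -18, 20, 36]
  34 vs smaller child -18 at index 1, swap → [-18, 34, 20, 36]
extract-min → returns -18:
  remove root -18; move last element 36 to root → [36, 34, 20]
  36 vs smaller child 20 at index 2, swap → [20, 34, 36]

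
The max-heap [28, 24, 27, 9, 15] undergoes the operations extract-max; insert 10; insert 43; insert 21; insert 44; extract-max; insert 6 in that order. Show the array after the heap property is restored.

[43, 24, 27, 9, 10, 15, 21, 6]

extract-max → returns 28:
  remove root 28; move last element 15 to root → [15, 24, 27, 9]
  15 vs larger child 27 at index 2, swap → [27, 24, 15, 9]
insert 10:
  append 10 at index 4 → [27, 24, 15, 9, 10] (no swap needed)
insert 43:
  append 43 at index 5 → [27, 24, 15, 9, 10, 43]
  43 > parent 15 at index 2, swap → [27, 24, 43, 9, 10, 15]
  43 > parent 27 at index 0, swap → [43, 24, 27, 9, 10, 15]
insert 21:
  append 21 at index 6 → [43, 24, 27, 9, 10, 15, 21] (no swap needed)
insert 44:
  append 44 at index 7 → [43, 24, 27, 9, 10, 15, 21, 44]
  44 > parent 9 at index 3, swap → [43, 24, 27, 44, 10, 15, 21, 9]
  44 > parent 24 at index 1, swap → [43, 44, 27, 24, 10, 15, 21, 9]
  44 > parent 43 at index 0, swap → [44, 43, 27, 24, 10, 15, 21, 9]
extract-max → returns 44:
  remove root 44; move last element 9 to root → [9, 43, 27, 24, 10, 15, 21]
  9 vs larger child 43 at index 1, swap → [43, 9, 27, 24, 10, 15, 21]
  9 vs larger child 24 at index 3, swap → [43, 24, 27, 9, 10, 15, 21]
insert 6:
  append 6 at index 7 → [43, 24, 27, 9, 10, 15, 21, 6] (no swap needed)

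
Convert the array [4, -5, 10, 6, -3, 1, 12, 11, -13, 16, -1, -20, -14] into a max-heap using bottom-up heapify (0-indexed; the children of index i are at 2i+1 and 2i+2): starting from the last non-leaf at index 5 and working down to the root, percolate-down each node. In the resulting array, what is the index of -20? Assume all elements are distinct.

11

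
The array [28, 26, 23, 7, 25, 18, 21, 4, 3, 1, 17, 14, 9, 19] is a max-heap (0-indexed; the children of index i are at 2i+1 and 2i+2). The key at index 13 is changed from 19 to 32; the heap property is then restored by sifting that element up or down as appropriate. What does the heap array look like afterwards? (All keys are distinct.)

set index 13 from 19 to 32 → [28, 26, 23, 7, 25, 18, 21, 4, 3, 1, 17, 14, 9, 32]
32 > parent 21 at index 6, swap → [28, 26, 23, 7, 25, 18, 32, 4, 3, 1, 17, 14, 9, 21]
32 > parent 23 at index 2, swap → [28, 26, 32, 7, 25, 18, 23, 4, 3, 1, 17, 14, 9, 21]
32 > parent 28 at index 0, swap → [32, 26, 28, 7, 25, 18, 23, 4, 3, 1, 17, 14, 9, 21]

[32, 26, 28, 7, 25, 18, 23, 4, 3, 1, 17, 14, 9, 21]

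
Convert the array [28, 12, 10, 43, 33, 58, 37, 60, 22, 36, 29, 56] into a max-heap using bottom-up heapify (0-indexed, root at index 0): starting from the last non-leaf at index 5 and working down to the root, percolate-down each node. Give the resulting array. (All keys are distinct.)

sift down from index 5: already satisfies heap property
sift down from index 4:
  33 vs larger child 36 at index 9, swap → [28, 12, 10, 43, 36, 58, 37, 60, 22, 33, 29, 56]
sift down from index 3:
  43 vs larger child 60 at index 7, swap → [28, 12, 10, 60, 36, 58, 37, 43, 22, 33, 29, 56]
sift down from index 2:
  10 vs larger child 58 at index 5, swap → [28, 12, 58, 60, 36, 10, 37, 43, 22, 33, 29, 56]
  10 vs only child 56 at index 11, swap → [28, 12, 58, 60, 36, 56, 37, 43, 22, 33, 29, 10]
sift down from index 1:
  12 vs larger child 60 at index 3, swap → [28, 60, 58, 12, 36, 56, 37, 43, 22, 33, 29, 10]
  12 vs larger child 43 at index 7, swap → [28, 60, 58, 43, 36, 56, 37, 12, 22, 33, 29, 10]
sift down from index 0:
  28 vs larger child 60 at index 1, swap → [60, 28, 58, 43, 36, 56, 37, 12, 22, 33, 29, 10]
  28 vs larger child 43 at index 3, swap → [60, 43, 58, 28, 36, 56, 37, 12, 22, 33, 29, 10]

[60, 43, 58, 28, 36, 56, 37, 12, 22, 33, 29, 10]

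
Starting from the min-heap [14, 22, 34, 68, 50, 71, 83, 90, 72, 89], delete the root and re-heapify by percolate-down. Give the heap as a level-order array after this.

[22, 50, 34, 68, 89, 71, 83, 90, 72]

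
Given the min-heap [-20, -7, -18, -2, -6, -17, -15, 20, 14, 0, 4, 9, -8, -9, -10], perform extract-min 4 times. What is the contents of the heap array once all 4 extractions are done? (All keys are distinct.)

extract-min #1 returns -20:
  remove root -20; move last element -10 to root → [-10, -7, -18, -2, -6, -17, -15, 20, 14, 0, 4, 9, -8, -9]
  -10 vs smaller child -18 at index 2, swap → [-18, -7, -10, -2, -6, -17, -15, 20, 14, 0, 4, 9, -8, -9]
  -10 vs smaller child -17 at index 5, swap → [-18, -7, -17, -2, -6, -10, -15, 20, 14, 0, 4, 9, -8, -9]
extract-min #2 returns -18:
  remove root -18; move last element -9 to root → [-9, -7, -17, -2, -6, -10, -15, 20, 14, 0, 4, 9, -8]
  -9 vs smaller child -17 at index 2, swap → [-17, -7, -9, -2, -6, -10, -15, 20, 14, 0, 4, 9, -8]
  -9 vs smaller child -15 at index 6, swap → [-17, -7, -15, -2, -6, -10, -9, 20, 14, 0, 4, 9, -8]
extract-min #3 returns -17:
  remove root -17; move last element -8 to root → [-8, -7, -15, -2, -6, -10, -9, 20, 14, 0, 4, 9]
  -8 vs smaller child -15 at index 2, swap → [-15, -7, -8, -2, -6, -10, -9, 20, 14, 0, 4, 9]
  -8 vs smaller child -10 at index 5, swap → [-15, -7, -10, -2, -6, -8, -9, 20, 14, 0, 4, 9]
extract-min #4 returns -15:
  remove root -15; move last element 9 to root → [9, -7, -10, -2, -6, -8, -9, 20, 14, 0, 4]
  9 vs smaller child -10 at index 2, swap → [-10, -7, 9, -2, -6, -8, -9, 20, 14, 0, 4]
  9 vs smaller child -9 at index 6, swap → [-10, -7, -9, -2, -6, -8, 9, 20, 14, 0, 4]

[-10, -7, -9, -2, -6, -8, 9, 20, 14, 0, 4]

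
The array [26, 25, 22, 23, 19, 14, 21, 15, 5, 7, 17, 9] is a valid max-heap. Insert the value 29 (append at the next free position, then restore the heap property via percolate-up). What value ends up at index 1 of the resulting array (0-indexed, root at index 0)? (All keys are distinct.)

append 29 at index 12 → [26, 25, 22, 23, 19, 14, 21, 15, 5, 7, 17, 9, 29]
29 > parent 14 at index 5, swap → [26, 25, 22, 23, 19, 29, 21, 15, 5, 7, 17, 9, 14]
29 > parent 22 at index 2, swap → [26, 25, 29, 23, 19, 22, 21, 15, 5, 7, 17, 9, 14]
29 > parent 26 at index 0, swap → [29, 25, 26, 23, 19, 22, 21, 15, 5, 7, 17, 9, 14]
resulting array: [29, 25, 26, 23, 19, 22, 21, 15, 5, 7, 17, 9, 14]

25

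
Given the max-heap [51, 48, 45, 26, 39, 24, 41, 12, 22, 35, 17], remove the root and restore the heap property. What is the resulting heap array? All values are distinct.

[48, 39, 45, 26, 35, 24, 41, 12, 22, 17]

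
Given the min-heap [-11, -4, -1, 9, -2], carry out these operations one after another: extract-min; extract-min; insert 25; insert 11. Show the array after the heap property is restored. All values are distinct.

[-2, 9, -1, 25, 11]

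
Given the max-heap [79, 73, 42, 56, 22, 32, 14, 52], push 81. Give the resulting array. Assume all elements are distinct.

[81, 79, 42, 73, 22, 32, 14, 52, 56]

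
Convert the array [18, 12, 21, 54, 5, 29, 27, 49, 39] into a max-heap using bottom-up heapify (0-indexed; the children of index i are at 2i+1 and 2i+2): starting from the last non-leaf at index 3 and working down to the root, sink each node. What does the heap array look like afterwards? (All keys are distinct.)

[54, 49, 29, 39, 5, 21, 27, 12, 18]

sift down from index 3: already satisfies heap property
sift down from index 2:
  21 vs larger child 29 at index 5, swap → [18, 12, 29, 54, 5, 21, 27, 49, 39]
sift down from index 1:
  12 vs larger child 54 at index 3, swap → [18, 54, 29, 12, 5, 21, 27, 49, 39]
  12 vs larger child 49 at index 7, swap → [18, 54, 29, 49, 5, 21, 27, 12, 39]
sift down from index 0:
  18 vs larger child 54 at index 1, swap → [54, 18, 29, 49, 5, 21, 27, 12, 39]
  18 vs larger child 49 at index 3, swap → [54, 49, 29, 18, 5, 21, 27, 12, 39]
  18 vs larger child 39 at index 8, swap → [54, 49, 29, 39, 5, 21, 27, 12, 18]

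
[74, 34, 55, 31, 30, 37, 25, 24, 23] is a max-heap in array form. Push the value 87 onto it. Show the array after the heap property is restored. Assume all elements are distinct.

[87, 74, 55, 31, 34, 37, 25, 24, 23, 30]

append 87 at index 9 → [74, 34, 55, 31, 30, 37, 25, 24, 23, 87]
87 > parent 30 at index 4, swap → [74, 34, 55, 31, 87, 37, 25, 24, 23, 30]
87 > parent 34 at index 1, swap → [74, 87, 55, 31, 34, 37, 25, 24, 23, 30]
87 > parent 74 at index 0, swap → [87, 74, 55, 31, 34, 37, 25, 24, 23, 30]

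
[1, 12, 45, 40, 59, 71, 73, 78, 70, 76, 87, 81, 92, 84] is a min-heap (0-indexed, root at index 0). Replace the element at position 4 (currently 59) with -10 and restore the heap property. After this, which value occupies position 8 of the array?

70

set index 4 from 59 to -10 → [1, 12, 45, 40, -10, 71, 73, 78, 70, 76, 87, 81, 92, 84]
-10 < parent 12 at index 1, swap → [1, -10, 45, 40, 12, 71, 73, 78, 70, 76, 87, 81, 92, 84]
-10 < parent 1 at index 0, swap → [-10, 1, 45, 40, 12, 71, 73, 78, 70, 76, 87, 81, 92, 84]
resulting array: [-10, 1, 45, 40, 12, 71, 73, 78, 70, 76, 87, 81, 92, 84]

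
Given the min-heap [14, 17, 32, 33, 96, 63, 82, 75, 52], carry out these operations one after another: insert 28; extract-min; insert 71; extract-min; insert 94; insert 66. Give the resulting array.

insert 28:
  append 28 at index 9 → [14, 17, 32, 33, 96, 63, 82, 75, 52, 28]
  28 < parent 96 at index 4, swap → [14, 17, 32, 33, 28, 63, 82, 75, 52, 96]
extract-min → returns 14:
  remove root 14; move last element 96 to root → [96, 17, 32, 33, 28, 63, 82, 75, 52]
  96 vs smaller child 17 at index 1, swap → [17, 96, 32, 33, 28, 63, 82, 75, 52]
  96 vs smaller child 28 at index 4, swap → [17, 28, 32, 33, 96, 63, 82, 75, 52]
insert 71:
  append 71 at index 9 → [17, 28, 32, 33, 96, 63, 82, 75, 52, 71]
  71 < parent 96 at index 4, swap → [17, 28, 32, 33, 71, 63, 82, 75, 52, 96]
extract-min → returns 17:
  remove root 17; move last element 96 to root → [96, 28, 32, 33, 71, 63, 82, 75, 52]
  96 vs smaller child 28 at index 1, swap → [28, 96, 32, 33, 71, 63, 82, 75, 52]
  96 vs smaller child 33 at index 3, swap → [28, 33, 32, 96, 71, 63, 82, 75, 52]
  96 vs smaller child 52 at index 8, swap → [28, 33, 32, 52, 71, 63, 82, 75, 96]
insert 94:
  append 94 at index 9 → [28, 33, 32, 52, 71, 63, 82, 75, 96, 94] (no swap needed)
insert 66:
  append 66 at index 10 → [28, 33, 32, 52, 71, 63, 82, 75, 96, 94, 66]
  66 < parent 71 at index 4, swap → [28, 33, 32, 52, 66, 63, 82, 75, 96, 94, 71]

[28, 33, 32, 52, 66, 63, 82, 75, 96, 94, 71]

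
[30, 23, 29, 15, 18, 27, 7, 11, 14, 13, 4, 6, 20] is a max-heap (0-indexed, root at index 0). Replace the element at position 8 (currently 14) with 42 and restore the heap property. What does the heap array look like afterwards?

[42, 30, 29, 23, 18, 27, 7, 11, 15, 13, 4, 6, 20]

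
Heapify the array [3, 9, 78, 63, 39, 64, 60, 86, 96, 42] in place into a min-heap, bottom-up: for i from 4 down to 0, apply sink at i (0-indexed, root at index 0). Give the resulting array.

[3, 9, 60, 63, 39, 64, 78, 86, 96, 42]

sift down from index 4: already satisfies heap property
sift down from index 3: already satisfies heap property
sift down from index 2:
  78 vs smaller child 60 at index 6, swap → [3, 9, 60, 63, 39, 64, 78, 86, 96, 42]
sift down from index 1: already satisfies heap property
sift down from index 0: already satisfies heap property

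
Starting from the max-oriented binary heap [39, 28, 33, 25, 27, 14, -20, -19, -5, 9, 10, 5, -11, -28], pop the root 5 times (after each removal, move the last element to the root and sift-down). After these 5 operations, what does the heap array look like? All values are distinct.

extract-max #1 returns 39:
  remove root 39; move last element -28 to root → [-28, 28, 33, 25, 27, 14, -20, -19, -5, 9, 10, 5, -11]
  -28 vs larger child 33 at index 2, swap → [33, 28, -28, 25, 27, 14, -20, -19, -5, 9, 10, 5, -11]
  -28 vs larger child 14 at index 5, swap → [33, 28, 14, 25, 27, -28, -20, -19, -5, 9, 10, 5, -11]
  -28 vs larger child 5 at index 11, swap → [33, 28, 14, 25, 27, 5, -20, -19, -5, 9, 10, -28, -11]
extract-max #2 returns 33:
  remove root 33; move last element -11 to root → [-11, 28, 14, 25, 27, 5, -20, -19, -5, 9, 10, -28]
  -11 vs larger child 28 at index 1, swap → [28, -11, 14, 25, 27, 5, -20, -19, -5, 9, 10, -28]
  -11 vs larger child 27 at index 4, swap → [28, 27, 14, 25, -11, 5, -20, -19, -5, 9, 10, -28]
  -11 vs larger child 10 at index 10, swap → [28, 27, 14, 25, 10, 5, -20, -19, -5, 9, -11, -28]
extract-max #3 returns 28:
  remove root 28; move last element -28 to root → [-28, 27, 14, 25, 10, 5, -20, -19, -5, 9, -11]
  -28 vs larger child 27 at index 1, swap → [27, -28, 14, 25, 10, 5, -20, -19, -5, 9, -11]
  -28 vs larger child 25 at index 3, swap → [27, 25, 14, -28, 10, 5, -20, -19, -5, 9, -11]
  -28 vs larger child -5 at index 8, swap → [27, 25, 14, -5, 10, 5, -20, -19, -28, 9, -11]
extract-max #4 returns 27:
  remove root 27; move last element -11 to root → [-11, 25, 14, -5, 10, 5, -20, -19, -28, 9]
  -11 vs larger child 25 at index 1, swap → [25, -11, 14, -5, 10, 5, -20, -19, -28, 9]
  -11 vs larger child 10 at index 4, swap → [25, 10, 14, -5, -11, 5, -20, -19, -28, 9]
  -11 vs only child 9 at index 9, swap → [25, 10, 14, -5, 9, 5, -20, -19, -28, -11]
extract-max #5 returns 25:
  remove root 25; move last element -11 to root → [-11, 10, 14, -5, 9, 5, -20, -19, -28]
  -11 vs larger child 14 at index 2, swap → [14, 10, -11, -5, 9, 5, -20, -19, -28]
  -11 vs larger child 5 at index 5, swap → [14, 10, 5, -5, 9, -11, -20, -19, -28]

[14, 10, 5, -5, 9, -11, -20, -19, -28]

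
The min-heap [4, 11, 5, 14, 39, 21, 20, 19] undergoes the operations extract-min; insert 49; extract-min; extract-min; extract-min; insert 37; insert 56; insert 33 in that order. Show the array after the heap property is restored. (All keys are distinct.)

extract-min → returns 4:
  remove root 4; move last element 19 to root → [19, 11, 5, 14, 39, 21, 20]
  19 vs smaller child 5 at index 2, swap → [5, 11, 19, 14, 39, 21, 20]
insert 49:
  append 49 at index 7 → [5, 11, 19, 14, 39, 21, 20, 49] (no swap needed)
extract-min → returns 5:
  remove root 5; move last element 49 to root → [49, 11, 19, 14, 39, 21, 20]
  49 vs smaller child 11 at index 1, swap → [11, 49, 19, 14, 39, 21, 20]
  49 vs smaller child 14 at index 3, swap → [11, 14, 19, 49, 39, 21, 20]
extract-min → returns 11:
  remove root 11; move last element 20 to root → [20, 14, 19, 49, 39, 21]
  20 vs smaller child 14 at index 1, swap → [14, 20, 19, 49, 39, 21]
extract-min → returns 14:
  remove root 14; move last element 21 to root → [21, 20, 19, 49, 39]
  21 vs smaller child 19 at index 2, swap → [19, 20, 21, 49, 39]
insert 37:
  append 37 at index 5 → [19, 20, 21, 49, 39, 37] (no swap needed)
insert 56:
  append 56 at index 6 → [19, 20, 21, 49, 39, 37, 56] (no swap needed)
insert 33:
  append 33 at index 7 → [19, 20, 21, 49, 39, 37, 56, 33]
  33 < parent 49 at index 3, swap → [19, 20, 21, 33, 39, 37, 56, 49]

[19, 20, 21, 33, 39, 37, 56, 49]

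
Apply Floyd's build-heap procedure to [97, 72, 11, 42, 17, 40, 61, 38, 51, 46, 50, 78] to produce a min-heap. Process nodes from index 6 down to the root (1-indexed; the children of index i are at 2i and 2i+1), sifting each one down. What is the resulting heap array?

sift down from index 6: already satisfies heap property
sift down from index 5: already satisfies heap property
sift down from index 4:
  42 vs smaller child 38 at index 8, swap → [97, 72, 11, 38, 17, 40, 61, 42, 51, 46, 50, 78]
sift down from index 3: already satisfies heap property
sift down from index 2:
  72 vs smaller child 17 at index 5, swap → [97, 17, 11, 38, 72, 40, 61, 42, 51, 46, 50, 78]
  72 vs smaller child 46 at index 10, swap → [97, 17, 11, 38, 46, 40, 61, 42, 51, 72, 50, 78]
sift down from index 1:
  97 vs smaller child 11 at index 3, swap → [11, 17, 97, 38, 46, 40, 61, 42, 51, 72, 50, 78]
  97 vs smaller child 40 at index 6, swap → [11, 17, 40, 38, 46, 97, 61, 42, 51, 72, 50, 78]
  97 vs only child 78 at index 12, swap → [11, 17, 40, 38, 46, 78, 61, 42, 51, 72, 50, 97]

[11, 17, 40, 38, 46, 78, 61, 42, 51, 72, 50, 97]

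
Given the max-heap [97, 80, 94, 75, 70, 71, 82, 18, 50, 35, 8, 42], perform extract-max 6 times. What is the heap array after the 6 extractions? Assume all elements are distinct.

[70, 50, 42, 18, 35, 8]

extract-max #1 returns 97:
  remove root 97; move last element 42 to root → [42, 80, 94, 75, 70, 71, 82, 18, 50, 35, 8]
  42 vs larger child 94 at index 2, swap → [94, 80, 42, 75, 70, 71, 82, 18, 50, 35, 8]
  42 vs larger child 82 at index 6, swap → [94, 80, 82, 75, 70, 71, 42, 18, 50, 35, 8]
extract-max #2 returns 94:
  remove root 94; move last element 8 to root → [8, 80, 82, 75, 70, 71, 42, 18, 50, 35]
  8 vs larger child 82 at index 2, swap → [82, 80, 8, 75, 70, 71, 42, 18, 50, 35]
  8 vs larger child 71 at index 5, swap → [82, 80, 71, 75, 70, 8, 42, 18, 50, 35]
extract-max #3 returns 82:
  remove root 82; move last element 35 to root → [35, 80, 71, 75, 70, 8, 42, 18, 50]
  35 vs larger child 80 at index 1, swap → [80, 35, 71, 75, 70, 8, 42, 18, 50]
  35 vs larger child 75 at index 3, swap → [80, 75, 71, 35, 70, 8, 42, 18, 50]
  35 vs larger child 50 at index 8, swap → [80, 75, 71, 50, 70, 8, 42, 18, 35]
extract-max #4 returns 80:
  remove root 80; move last element 35 to root → [35, 75, 71, 50, 70, 8, 42, 18]
  35 vs larger child 75 at index 1, swap → [75, 35, 71, 50, 70, 8, 42, 18]
  35 vs larger child 70 at index 4, swap → [75, 70, 71, 50, 35, 8, 42, 18]
extract-max #5 returns 75:
  remove root 75; move last element 18 to root → [18, 70, 71, 50, 35, 8, 42]
  18 vs larger child 71 at index 2, swap → [71, 70, 18, 50, 35, 8, 42]
  18 vs larger child 42 at index 6, swap → [71, 70, 42, 50, 35, 8, 18]
extract-max #6 returns 71:
  remove root 71; move last element 18 to root → [18, 70, 42, 50, 35, 8]
  18 vs larger child 70 at index 1, swap → [70, 18, 42, 50, 35, 8]
  18 vs larger child 50 at index 3, swap → [70, 50, 42, 18, 35, 8]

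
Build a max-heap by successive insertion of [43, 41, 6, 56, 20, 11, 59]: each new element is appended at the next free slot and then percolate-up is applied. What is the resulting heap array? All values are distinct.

Insert 43:
  append 43 at index 0 → [43] (no swap needed)
Insert 41:
  append 41 at index 1 → [43, 41] (no swap needed)
Insert 6:
  append 6 at index 2 → [43, 41, 6] (no swap needed)
Insert 56:
  append 56 at index 3 → [43, 41, 6, 56]
  56 > parent 41 at index 1, swap → [43, 56, 6, 41]
  56 > parent 43 at index 0, swap → [56, 43, 6, 41]
Insert 20:
  append 20 at index 4 → [56, 43, 6, 41, 20] (no swap needed)
Insert 11:
  append 11 at index 5 → [56, 43, 6, 41, 20, 11]
  11 > parent 6 at index 2, swap → [56, 43, 11, 41, 20, 6]
Insert 59:
  append 59 at index 6 → [56, 43, 11, 41, 20, 6, 59]
  59 > parent 11 at index 2, swap → [56, 43, 59, 41, 20, 6, 11]
  59 > parent 56 at index 0, swap → [59, 43, 56, 41, 20, 6, 11]

[59, 43, 56, 41, 20, 6, 11]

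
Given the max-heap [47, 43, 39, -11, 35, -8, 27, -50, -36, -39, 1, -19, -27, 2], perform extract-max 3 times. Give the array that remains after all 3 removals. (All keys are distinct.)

[35, 2, 27, -11, 1, -8, -27, -50, -36, -39, -19]

extract-max #1 returns 47:
  remove root 47; move last element 2 to root → [2, 43, 39, -11, 35, -8, 27, -50, -36, -39, 1, -19, -27]
  2 vs larger child 43 at index 1, swap → [43, 2, 39, -11, 35, -8, 27, -50, -36, -39, 1, -19, -27]
  2 vs larger child 35 at index 4, swap → [43, 35, 39, -11, 2, -8, 27, -50, -36, -39, 1, -19, -27]
extract-max #2 returns 43:
  remove root 43; move last element -27 to root → [-27, 35, 39, -11, 2, -8, 27, -50, -36, -39, 1, -19]
  -27 vs larger child 39 at index 2, swap → [39, 35, -27, -11, 2, -8, 27, -50, -36, -39, 1, -19]
  -27 vs larger child 27 at index 6, swap → [39, 35, 27, -11, 2, -8, -27, -50, -36, -39, 1, -19]
extract-max #3 returns 39:
  remove root 39; move last element -19 to root → [-19, 35, 27, -11, 2, -8, -27, -50, -36, -39, 1]
  -19 vs larger child 35 at index 1, swap → [35, -19, 27, -11, 2, -8, -27, -50, -36, -39, 1]
  -19 vs larger child 2 at index 4, swap → [35, 2, 27, -11, -19, -8, -27, -50, -36, -39, 1]
  -19 vs larger child 1 at index 10, swap → [35, 2, 27, -11, 1, -8, -27, -50, -36, -39, -19]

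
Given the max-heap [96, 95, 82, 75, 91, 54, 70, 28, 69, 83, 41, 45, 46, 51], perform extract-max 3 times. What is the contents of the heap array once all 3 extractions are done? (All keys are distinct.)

extract-max #1 returns 96:
  remove root 96; move last element 51 to root → [51, 95, 82, 75, 91, 54, 70, 28, 69, 83, 41, 45, 46]
  51 vs larger child 95 at index 1, swap → [95, 51, 82, 75, 91, 54, 70, 28, 69, 83, 41, 45, 46]
  51 vs larger child 91 at index 4, swap → [95, 91, 82, 75, 51, 54, 70, 28, 69, 83, 41, 45, 46]
  51 vs larger child 83 at index 9, swap → [95, 91, 82, 75, 83, 54, 70, 28, 69, 51, 41, 45, 46]
extract-max #2 returns 95:
  remove root 95; move last element 46 to root → [46, 91, 82, 75, 83, 54, 70, 28, 69, 51, 41, 45]
  46 vs larger child 91 at index 1, swap → [91, 46, 82, 75, 83, 54, 70, 28, 69, 51, 41, 45]
  46 vs larger child 83 at index 4, swap → [91, 83, 82, 75, 46, 54, 70, 28, 69, 51, 41, 45]
  46 vs larger child 51 at index 9, swap → [91, 83, 82, 75, 51, 54, 70, 28, 69, 46, 41, 45]
extract-max #3 returns 91:
  remove root 91; move last element 45 to root → [45, 83, 82, 75, 51, 54, 70, 28, 69, 46, 41]
  45 vs larger child 83 at index 1, swap → [83, 45, 82, 75, 51, 54, 70, 28, 69, 46, 41]
  45 vs larger child 75 at index 3, swap → [83, 75, 82, 45, 51, 54, 70, 28, 69, 46, 41]
  45 vs larger child 69 at index 8, swap → [83, 75, 82, 69, 51, 54, 70, 28, 45, 46, 41]

[83, 75, 82, 69, 51, 54, 70, 28, 45, 46, 41]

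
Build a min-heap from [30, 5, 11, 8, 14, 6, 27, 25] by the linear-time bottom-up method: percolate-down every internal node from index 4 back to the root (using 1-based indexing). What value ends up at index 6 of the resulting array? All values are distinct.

sift down from index 4: already satisfies heap property
sift down from index 3:
  11 vs smaller child 6 at index 6, swap → [30, 5, 6, 8, 14, 11, 27, 25]
sift down from index 2: already satisfies heap property
sift down from index 1:
  30 vs smaller child 5 at index 2, swap → [5, 30, 6, 8, 14, 11, 27, 25]
  30 vs smaller child 8 at index 4, swap → [5, 8, 6, 30, 14, 11, 27, 25]
  30 vs only child 25 at index 8, swap → [5, 8, 6, 25, 14, 11, 27, 30]
resulting array: [5, 8, 6, 25, 14, 11, 27, 30]

11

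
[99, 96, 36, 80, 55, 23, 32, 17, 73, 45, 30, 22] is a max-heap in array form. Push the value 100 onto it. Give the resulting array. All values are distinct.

append 100 at index 12 → [99, 96, 36, 80, 55, 23, 32, 17, 73, 45, 30, 22, 100]
100 > parent 23 at index 5, swap → [99, 96, 36, 80, 55, 100, 32, 17, 73, 45, 30, 22, 23]
100 > parent 36 at index 2, swap → [99, 96, 100, 80, 55, 36, 32, 17, 73, 45, 30, 22, 23]
100 > parent 99 at index 0, swap → [100, 96, 99, 80, 55, 36, 32, 17, 73, 45, 30, 22, 23]

[100, 96, 99, 80, 55, 36, 32, 17, 73, 45, 30, 22, 23]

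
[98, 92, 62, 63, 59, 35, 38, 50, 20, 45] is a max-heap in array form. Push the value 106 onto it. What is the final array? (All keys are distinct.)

append 106 at index 10 → [98, 92, 62, 63, 59, 35, 38, 50, 20, 45, 106]
106 > parent 59 at index 4, swap → [98, 92, 62, 63, 106, 35, 38, 50, 20, 45, 59]
106 > parent 92 at index 1, swap → [98, 106, 62, 63, 92, 35, 38, 50, 20, 45, 59]
106 > parent 98 at index 0, swap → [106, 98, 62, 63, 92, 35, 38, 50, 20, 45, 59]

[106, 98, 62, 63, 92, 35, 38, 50, 20, 45, 59]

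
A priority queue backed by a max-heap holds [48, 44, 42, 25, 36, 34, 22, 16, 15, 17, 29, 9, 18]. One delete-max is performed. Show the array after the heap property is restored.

[44, 36, 42, 25, 29, 34, 22, 16, 15, 17, 18, 9]

remove root 48; move last element 18 to root → [18, 44, 42, 25, 36, 34, 22, 16, 15, 17, 29, 9]
18 vs larger child 44 at index 1, swap → [44, 18, 42, 25, 36, 34, 22, 16, 15, 17, 29, 9]
18 vs larger child 36 at index 4, swap → [44, 36, 42, 25, 18, 34, 22, 16, 15, 17, 29, 9]
18 vs larger child 29 at index 10, swap → [44, 36, 42, 25, 29, 34, 22, 16, 15, 17, 18, 9]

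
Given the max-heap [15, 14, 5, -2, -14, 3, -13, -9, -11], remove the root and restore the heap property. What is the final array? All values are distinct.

remove root 15; move last element -11 to root → [-11, 14, 5, -2, -14, 3, -13, -9]
-11 vs larger child 14 at index 1, swap → [14, -11, 5, -2, -14, 3, -13, -9]
-11 vs larger child -2 at index 3, swap → [14, -2, 5, -11, -14, 3, -13, -9]
-11 vs only child -9 at index 7, swap → [14, -2, 5, -9, -14, 3, -13, -11]

[14, -2, 5, -9, -14, 3, -13, -11]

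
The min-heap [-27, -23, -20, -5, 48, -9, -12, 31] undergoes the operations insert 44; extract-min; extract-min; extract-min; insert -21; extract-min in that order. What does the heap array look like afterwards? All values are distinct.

[-12, -5, -9, 31, 48, 44]

insert 44:
  append 44 at index 8 → [-27, -23, -20, -5, 48, -9, -12, 31, 44] (no swap needed)
extract-min → returns -27:
  remove root -27; move last element 44 to root → [44, -23, -20, -5, 48, -9, -12, 31]
  44 vs smaller child -23 at index 1, swap → [-23, 44, -20, -5, 48, -9, -12, 31]
  44 vs smaller child -5 at index 3, swap → [-23, -5, -20, 44, 48, -9, -12, 31]
  44 vs only child 31 at index 7, swap → [-23, -5, -20, 31, 48, -9, -12, 44]
extract-min → returns -23:
  remove root -23; move last element 44 to root → [44, -5, -20, 31, 48, -9, -12]
  44 vs smaller child -20 at index 2, swap → [-20, -5, 44, 31, 48, -9, -12]
  44 vs smaller child -12 at index 6, swap → [-20, -5, -12, 31, 48, -9, 44]
extract-min → returns -20:
  remove root -20; move last element 44 to root → [44, -5, -12, 31, 48, -9]
  44 vs smaller child -12 at index 2, swap → [-12, -5, 44, 31, 48, -9]
  44 vs only child -9 at index 5, swap → [-12, -5, -9, 31, 48, 44]
insert -21:
  append -21 at index 6 → [-12, -5, -9, 31, 48, 44, -21]
  -21 < parent -9 at index 2, swap → [-12, -5, -21, 31, 48, 44, -9]
  -21 < parent -12 at index 0, swap → [-21, -5, -12, 31, 48, 44, -9]
extract-min → returns -21:
  remove root -21; move last element -9 to root → [-9, -5, -12, 31, 48, 44]
  -9 vs smaller child -12 at index 2, swap → [-12, -5, -9, 31, 48, 44]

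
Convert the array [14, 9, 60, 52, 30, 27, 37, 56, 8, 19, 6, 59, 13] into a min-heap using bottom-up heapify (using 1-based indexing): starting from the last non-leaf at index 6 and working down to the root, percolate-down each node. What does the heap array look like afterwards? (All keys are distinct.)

sift down from index 6:
  27 vs smaller child 13 at index 13, swap → [14, 9, 60, 52, 30, 13, 37, 56, 8, 19, 6, 59, 27]
sift down from index 5:
  30 vs smaller child 6 at index 11, swap → [14, 9, 60, 52, 6, 13, 37, 56, 8, 19, 30, 59, 27]
sift down from index 4:
  52 vs smaller child 8 at index 9, swap → [14, 9, 60, 8, 6, 13, 37, 56, 52, 19, 30, 59, 27]
sift down from index 3:
  60 vs smaller child 13 at index 6, swap → [14, 9, 13, 8, 6, 60, 37, 56, 52, 19, 30, 59, 27]
  60 vs smaller child 27 at index 13, swap → [14, 9, 13, 8, 6, 27, 37, 56, 52, 19, 30, 59, 60]
sift down from index 2:
  9 vs smaller child 6 at index 5, swap → [14, 6, 13, 8, 9, 27, 37, 56, 52, 19, 30, 59, 60]
sift down from index 1:
  14 vs smaller child 6 at index 2, swap → [6, 14, 13, 8, 9, 27, 37, 56, 52, 19, 30, 59, 60]
  14 vs smaller child 8 at index 4, swap → [6, 8, 13, 14, 9, 27, 37, 56, 52, 19, 30, 59, 60]

[6, 8, 13, 14, 9, 27, 37, 56, 52, 19, 30, 59, 60]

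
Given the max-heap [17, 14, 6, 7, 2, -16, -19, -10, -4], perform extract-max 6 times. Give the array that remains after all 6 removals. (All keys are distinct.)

extract-max #1 returns 17:
  remove root 17; move last element -4 to root → [-4, 14, 6, 7, 2, -16, -19, -10]
  -4 vs larger child 14 at index 1, swap → [14, -4, 6, 7, 2, -16, -19, -10]
  -4 vs larger child 7 at index 3, swap → [14, 7, 6, -4, 2, -16, -19, -10]
extract-max #2 returns 14:
  remove root 14; move last element -10 to root → [-10, 7, 6, -4, 2, -16, -19]
  -10 vs larger child 7 at index 1, swap → [7, -10, 6, -4, 2, -16, -19]
  -10 vs larger child 2 at index 4, swap → [7, 2, 6, -4, -10, -16, -19]
extract-max #3 returns 7:
  remove root 7; move last element -19 to root → [-19, 2, 6, -4, -10, -16]
  -19 vs larger child 6 at index 2, swap → [6, 2, -19, -4, -10, -16]
  -19 vs only child -16 at index 5, swap → [6, 2, -16, -4, -10, -19]
extract-max #4 returns 6:
  remove root 6; move last element -19 to root → [-19, 2, -16, -4, -10]
  -19 vs larger child 2 at index 1, swap → [2, -19, -16, -4, -10]
  -19 vs larger child -4 at index 3, swap → [2, -4, -16, -19, -10]
extract-max #5 returns 2:
  remove root 2; move last element -10 to root → [-10, -4, -16, -19]
  -10 vs larger child -4 at index 1, swap → [-4, -10, -16, -19]
extract-max #6 returns -4:
  remove root -4; move last element -19 to root → [-19, -10, -16]
  -19 vs larger child -10 at index 1, swap → [-10, -19, -16]

[-10, -19, -16]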